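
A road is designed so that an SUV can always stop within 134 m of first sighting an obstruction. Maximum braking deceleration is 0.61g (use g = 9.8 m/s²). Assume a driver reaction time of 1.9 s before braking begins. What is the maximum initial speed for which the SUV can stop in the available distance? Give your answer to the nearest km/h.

a = 0.61 × 9.8 = 5.978 m/s².
Stopping distance: v·t_r + v²/(2a) = 134 with t_r = 1.9 s and a = 5.978 m/s².
So v² + 22.716 v − 1602.10 = 0.
Positive root: v = −a·t_r + √((a·t_r)² + 2a·d) = −11.358 + √(129.004 + 1602.10) = 30.2485 m/s.
30.2485 m/s × 3.6 = 108.895 km/h.

Maximum speed ≈ 109 km/h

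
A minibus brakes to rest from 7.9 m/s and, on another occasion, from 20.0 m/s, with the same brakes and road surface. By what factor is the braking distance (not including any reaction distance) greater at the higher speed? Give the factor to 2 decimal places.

Braking distance d = v²/(2a), so with a fixed, d ∝ v².
Factor = (20.0/7.9)² = 2.5316² = 6.4090.

Factor ≈ 6.41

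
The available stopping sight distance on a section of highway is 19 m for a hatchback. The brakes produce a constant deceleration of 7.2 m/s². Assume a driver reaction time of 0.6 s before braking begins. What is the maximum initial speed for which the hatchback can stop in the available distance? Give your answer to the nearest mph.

Maximum speed ≈ 29 mph

Stopping distance: v·t_r + v²/(2a) = 19 with t_r = 0.6 s and a = 7.200 m/s².
So v² + 8.640 v − 273.60 = 0.
Positive root: v = −a·t_r + √((a·t_r)² + 2a·d) = −4.320 + √(18.662 + 273.60) = 12.7757 m/s.
12.7757 m/s ÷ 0.44704 = 28.578 mph.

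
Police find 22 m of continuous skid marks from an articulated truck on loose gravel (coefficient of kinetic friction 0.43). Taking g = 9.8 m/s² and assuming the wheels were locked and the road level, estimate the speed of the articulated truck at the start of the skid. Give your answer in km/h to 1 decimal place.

Initial speed ≈ 49.0 km/h

Deceleration a = μg = 0.43 × 9.8 = 4.214 m/s².
v = √(2a·d) = √(2 × 4.214 × 22) = √185.416 = 13.6168 m/s.
= 13.6168 × 3.6 = 49.020 km/h.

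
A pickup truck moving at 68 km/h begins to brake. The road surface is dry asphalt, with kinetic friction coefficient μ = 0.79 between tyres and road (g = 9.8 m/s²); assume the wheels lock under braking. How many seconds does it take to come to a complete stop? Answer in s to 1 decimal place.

68 km/h ÷ 3.6 = 18.8889 m/s.
a = μg = 0.79 × 9.8 = 7.742 m/s².
Braking time = v/a = 18.8889 / 7.742 = 2.440 s.

Braking time ≈ 2.4 s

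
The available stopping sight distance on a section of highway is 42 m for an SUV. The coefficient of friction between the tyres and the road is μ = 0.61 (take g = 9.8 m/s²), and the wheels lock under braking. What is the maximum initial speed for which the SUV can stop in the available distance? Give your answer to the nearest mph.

Maximum speed ≈ 50 mph

a = μg = 0.61 × 9.8 = 5.978 m/s².
v²/(2a) = d ⇒ v = √(2 × 5.978 × 42) = √502.15 = 22.4087 m/s.
22.4087 m/s ÷ 0.44704 = 50.127 mph.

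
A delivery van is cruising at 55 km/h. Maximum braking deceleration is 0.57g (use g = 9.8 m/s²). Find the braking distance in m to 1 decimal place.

55 km/h ÷ 3.6 = 15.2778 m/s.
a = 0.57 × 9.8 = 5.586 m/s².
Braking distance = v²/(2a) = 15.2778² / (2 × 5.586) = 233.411 / 11.172 = 20.892 m.

Braking distance ≈ 20.9 m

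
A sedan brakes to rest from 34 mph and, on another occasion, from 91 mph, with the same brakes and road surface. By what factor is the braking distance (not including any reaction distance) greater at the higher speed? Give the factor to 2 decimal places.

Factor ≈ 7.16

Braking distance d = v²/(2a), so with a fixed, d ∝ v².
Factor = (91/34)² = 2.6765² = 7.1637.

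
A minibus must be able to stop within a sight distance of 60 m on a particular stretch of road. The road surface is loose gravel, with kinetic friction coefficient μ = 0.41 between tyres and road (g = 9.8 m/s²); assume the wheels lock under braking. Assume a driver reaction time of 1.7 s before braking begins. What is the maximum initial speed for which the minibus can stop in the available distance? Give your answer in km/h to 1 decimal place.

Maximum speed ≈ 58.2 km/h

a = μg = 0.41 × 9.8 = 4.018 m/s².
Stopping distance: v·t_r + v²/(2a) = 60 with t_r = 1.7 s and a = 4.018 m/s².
So v² + 13.661 v − 482.16 = 0.
Positive root: v = −a·t_r + √((a·t_r)² + 2a·d) = −6.831 + √(46.663 + 482.16) = 16.1652 m/s.
16.1652 m/s × 3.6 = 58.195 km/h.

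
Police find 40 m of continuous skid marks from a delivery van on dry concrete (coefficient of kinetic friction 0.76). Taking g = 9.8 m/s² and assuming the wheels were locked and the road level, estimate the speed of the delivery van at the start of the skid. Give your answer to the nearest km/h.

Initial speed ≈ 88 km/h

Deceleration a = μg = 0.76 × 9.8 = 7.448 m/s².
v = √(2a·d) = √(2 × 7.448 × 40) = √595.840 = 24.4098 m/s.
= 24.4098 × 3.6 = 87.875 km/h.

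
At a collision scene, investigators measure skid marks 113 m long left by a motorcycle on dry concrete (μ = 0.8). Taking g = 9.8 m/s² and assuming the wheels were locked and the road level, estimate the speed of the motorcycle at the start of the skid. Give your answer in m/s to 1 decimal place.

Initial speed ≈ 42.1 m/s

Deceleration a = μg = 0.8 × 9.8 = 7.840 m/s².
v = √(2a·d) = √(2 × 7.840 × 113) = √1771.840 = 42.0932 m/s.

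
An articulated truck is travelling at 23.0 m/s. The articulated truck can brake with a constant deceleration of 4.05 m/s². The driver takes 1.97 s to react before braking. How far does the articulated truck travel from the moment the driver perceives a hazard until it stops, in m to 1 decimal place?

Reaction distance = v·t_r = 23.0000 × 1.97 = 45.310 m.
Braking distance = v²/(2a) = 23.0000² / (2 × 4.050) = 529.000 / 8.100 = 65.309 m.
Total = 45.310 + 65.309 = 110.619 m.

Total stopping distance ≈ 110.6 m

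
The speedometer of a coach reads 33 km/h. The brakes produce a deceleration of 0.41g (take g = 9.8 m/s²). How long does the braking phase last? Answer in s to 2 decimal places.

33 km/h ÷ 3.6 = 9.1667 m/s.
a = 0.41 × 9.8 = 4.018 m/s².
Braking time = v/a = 9.1667 / 4.018 = 2.281 s.

Braking time ≈ 2.28 s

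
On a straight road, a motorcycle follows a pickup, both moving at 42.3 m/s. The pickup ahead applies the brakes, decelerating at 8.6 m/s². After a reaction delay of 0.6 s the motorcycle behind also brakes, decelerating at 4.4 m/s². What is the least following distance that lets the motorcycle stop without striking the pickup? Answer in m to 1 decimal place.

Leader travels v²/(2a_L) = 1789.290 / 17.200 = 104.028 m before stopping.
Follower covers v·t_r = 42.3000 × 0.6 = 25.380 m while reacting, then v²/(2a_F) = 1789.290 / 8.800 = 203.328 m while braking, for a total of 25.380 + 203.328 = 228.708 m.
Since a_F ≤ a_L and the follower starts braking later, the follower is never slower than the leader, so the closest approach is when both have stopped.
Minimum gap = 228.708 − 104.028 = 124.680 m.

Minimum gap ≈ 124.7 m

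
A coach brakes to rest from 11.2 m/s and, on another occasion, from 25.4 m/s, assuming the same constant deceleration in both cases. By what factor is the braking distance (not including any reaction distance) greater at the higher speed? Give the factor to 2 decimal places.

Factor ≈ 5.14

Braking distance d = v²/(2a), so with a fixed, d ∝ v².
Factor = (25.4/11.2)² = 2.2679² = 5.1434.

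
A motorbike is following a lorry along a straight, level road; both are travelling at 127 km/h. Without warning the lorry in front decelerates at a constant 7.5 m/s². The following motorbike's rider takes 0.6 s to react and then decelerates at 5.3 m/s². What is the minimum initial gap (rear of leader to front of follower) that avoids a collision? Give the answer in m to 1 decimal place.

127 km/h ÷ 3.6 = 35.2778 m/s.
Leader travels v²/(2a_L) = 1244.523 / 15.000 = 82.968 m before stopping.
Follower covers v·t_r = 35.2778 × 0.6 = 21.167 m while reacting, then v²/(2a_F) = 1244.523 / 10.600 = 117.408 m while braking, for a total of 21.167 + 117.408 = 138.575 m.
Since a_F ≤ a_L and the follower starts braking later, the follower is never slower than the leader, so the closest approach is when both have stopped.
Minimum gap = 138.575 − 82.968 = 55.607 m.

Minimum gap ≈ 55.6 m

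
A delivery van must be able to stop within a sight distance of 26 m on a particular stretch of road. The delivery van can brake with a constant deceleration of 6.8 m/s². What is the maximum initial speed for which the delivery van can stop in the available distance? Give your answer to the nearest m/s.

Maximum speed ≈ 19 m/s

v²/(2a) = d ⇒ v = √(2 × 6.800 × 26) = √353.60 = 18.8043 m/s.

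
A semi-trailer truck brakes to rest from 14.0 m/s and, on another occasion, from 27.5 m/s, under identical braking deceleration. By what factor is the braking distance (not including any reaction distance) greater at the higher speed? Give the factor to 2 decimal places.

Braking distance d = v²/(2a), so with a fixed, d ∝ v².
Factor = (27.5/14.0)² = 1.9643² = 3.8585.

Factor ≈ 3.86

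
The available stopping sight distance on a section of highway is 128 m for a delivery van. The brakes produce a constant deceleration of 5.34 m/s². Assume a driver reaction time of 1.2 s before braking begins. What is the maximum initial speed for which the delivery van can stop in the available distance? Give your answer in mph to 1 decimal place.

Stopping distance: v·t_r + v²/(2a) = 128 with t_r = 1.2 s and a = 5.340 m/s².
So v² + 12.816 v − 1367.04 = 0.
Positive root: v = −a·t_r + √((a·t_r)² + 2a·d) = −6.408 + √(41.062 + 1367.04) = 31.1167 m/s.
31.1167 m/s ÷ 0.44704 = 69.606 mph.

Maximum speed ≈ 69.6 mph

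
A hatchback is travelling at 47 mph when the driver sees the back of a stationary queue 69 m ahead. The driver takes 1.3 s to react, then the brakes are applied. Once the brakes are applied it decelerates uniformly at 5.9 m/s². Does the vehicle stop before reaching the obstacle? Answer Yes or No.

47 mph × 0.44704 = 21.0109 m/s.
Reaction distance = 21.0109 × 1.3 = 27.314 m.
Braking distance = v²/(2a) = 441.458 / 11.800 = 37.412 m.
Total stopping distance = 27.314 + 37.412 = 64.726 m, vs 69 m available — it stops with 69 − 64.726 = 4.274 m to spare.

Yes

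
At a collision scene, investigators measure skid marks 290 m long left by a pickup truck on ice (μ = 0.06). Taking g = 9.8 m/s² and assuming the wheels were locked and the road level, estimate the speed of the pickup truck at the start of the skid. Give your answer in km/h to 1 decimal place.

Deceleration a = μg = 0.06 × 9.8 = 0.588 m/s².
v = √(2a·d) = √(2 × 0.588 × 290) = √341.040 = 18.4673 m/s.
= 18.4673 × 3.6 = 66.482 km/h.

Initial speed ≈ 66.5 km/h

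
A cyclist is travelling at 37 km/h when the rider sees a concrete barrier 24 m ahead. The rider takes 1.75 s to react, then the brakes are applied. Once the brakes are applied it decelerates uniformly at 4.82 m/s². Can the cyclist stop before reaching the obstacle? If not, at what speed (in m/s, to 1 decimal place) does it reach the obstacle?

37 km/h ÷ 3.6 = 10.2778 m/s.
Reaction distance = 10.2778 × 1.75 = 17.986 m.
Braking distance needed to stop: v²/(2a) = 105.633 / 9.640 = 10.958 m, so total needed = 17.986 + 10.958 = 28.944 m > 24 m — it cannot stop.
Distance remaining when braking begins: 24 − 17.986 = 6.014 m.
v² = v₀² − 2a·d = 105.633 − 2 × 4.820 × 6.014 = 47.658 m²/s².
v = √47.658 = 6.903 m/s.

No — it strikes the obstacle at 6.9 m/s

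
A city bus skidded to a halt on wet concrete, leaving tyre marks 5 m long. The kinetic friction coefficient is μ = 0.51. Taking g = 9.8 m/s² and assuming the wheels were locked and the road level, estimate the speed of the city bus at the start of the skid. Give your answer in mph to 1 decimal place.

Initial speed ≈ 15.8 mph

Deceleration a = μg = 0.51 × 9.8 = 4.998 m/s².
v = √(2a·d) = √(2 × 4.998 × 5) = √49.980 = 7.0697 m/s.
= 7.0697 ÷ 0.44704 = 15.814 mph.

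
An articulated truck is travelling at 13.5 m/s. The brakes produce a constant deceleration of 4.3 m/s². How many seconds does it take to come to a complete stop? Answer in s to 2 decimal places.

Braking time ≈ 3.14 s

Braking time = v/a = 13.5000 / 4.300 = 3.140 s.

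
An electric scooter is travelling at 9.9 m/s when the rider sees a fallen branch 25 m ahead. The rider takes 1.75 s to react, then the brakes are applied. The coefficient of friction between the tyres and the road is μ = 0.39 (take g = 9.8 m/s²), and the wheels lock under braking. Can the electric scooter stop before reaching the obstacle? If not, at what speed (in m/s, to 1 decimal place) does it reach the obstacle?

No — it strikes the obstacle at 6.3 m/s

a = μg = 0.39 × 9.8 = 3.822 m/s².
Reaction distance = 9.9000 × 1.75 = 17.325 m.
Braking distance needed to stop: v²/(2a) = 98.010 / 7.644 = 12.822 m, so total needed = 17.325 + 12.822 = 30.147 m > 25 m — it cannot stop.
Distance remaining when braking begins: 25 − 17.325 = 7.675 m.
v² = v₀² − 2a·d = 98.010 − 2 × 3.822 × 7.675 = 39.342 m²/s².
v = √39.342 = 6.272 m/s.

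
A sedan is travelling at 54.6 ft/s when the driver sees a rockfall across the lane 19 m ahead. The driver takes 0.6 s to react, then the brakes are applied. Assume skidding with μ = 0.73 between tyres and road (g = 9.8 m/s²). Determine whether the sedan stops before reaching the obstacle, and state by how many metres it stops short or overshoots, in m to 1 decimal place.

No — it overshoots by 10.3 m

54.6 ft/s × 0.3048 = 16.6421 m/s.
a = μg = 0.73 × 9.8 = 7.154 m/s².
Reaction distance = 16.6421 × 0.6 = 9.985 m.
Braking distance = v²/(2a) = 276.959 / 14.308 = 19.357 m.
Total stopping distance = 9.985 + 19.357 = 29.342 m, vs 19 m available — it cannot stop in time and overshoots by 29.342 − 19 = 10.342 m.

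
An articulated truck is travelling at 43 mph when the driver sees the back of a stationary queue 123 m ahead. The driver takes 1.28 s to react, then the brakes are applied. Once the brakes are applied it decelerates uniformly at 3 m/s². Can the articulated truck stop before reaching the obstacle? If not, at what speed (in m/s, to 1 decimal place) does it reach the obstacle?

43 mph × 0.44704 = 19.2227 m/s.
Reaction distance = 19.2227 × 1.28 = 24.605 m.
Braking distance = v²/(2a) = 369.512 / 6.000 = 61.585 m.
Total stopping distance = 24.605 + 61.585 = 86.190 m, vs 123 m available — it stops with 123 − 86.190 = 36.810 m to spare.

Yes — it stops about 36.8 m short of the obstacle, so it never reaches it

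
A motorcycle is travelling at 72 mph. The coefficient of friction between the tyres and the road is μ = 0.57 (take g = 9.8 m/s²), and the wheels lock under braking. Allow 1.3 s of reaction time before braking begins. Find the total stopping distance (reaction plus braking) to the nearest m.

Total stopping distance ≈ 135 m

72 mph × 0.44704 = 32.1869 m/s.
a = μg = 0.57 × 9.8 = 5.586 m/s².
Reaction distance = v·t_r = 32.1869 × 1.3 = 41.843 m.
Braking distance = v²/(2a) = 32.1869² / (2 × 5.586) = 1035.997 / 11.172 = 92.732 m.
Total = 41.843 + 92.732 = 134.575 m.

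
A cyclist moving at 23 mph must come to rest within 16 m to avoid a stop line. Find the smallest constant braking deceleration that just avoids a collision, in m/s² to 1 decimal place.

Required deceleration ≈ 3.3 m/s²

23 mph × 0.44704 = 10.2819 m/s.
v² = 2a·d ⇒ a = v²/(2d) = 10.2819² / (2 × 16.000) = 105.717 / 32.000 = 3.3037 m/s².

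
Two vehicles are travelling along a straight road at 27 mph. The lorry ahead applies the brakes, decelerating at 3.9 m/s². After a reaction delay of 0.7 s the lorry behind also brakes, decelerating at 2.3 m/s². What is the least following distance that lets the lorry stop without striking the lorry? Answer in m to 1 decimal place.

Minimum gap ≈ 21.4 m

27 mph × 0.44704 = 12.0701 m/s.
Leader travels v²/(2a_L) = 145.687 / 7.800 = 18.678 m before stopping.
Follower covers v·t_r = 12.0701 × 0.7 = 8.449 m while reacting, then v²/(2a_F) = 145.687 / 4.600 = 31.671 m while braking, for a total of 8.449 + 31.671 = 40.120 m.
Since a_F ≤ a_L and the follower starts braking later, the follower is never slower than the leader, so the closest approach is when both have stopped.
Minimum gap = 40.120 − 18.678 = 21.442 m.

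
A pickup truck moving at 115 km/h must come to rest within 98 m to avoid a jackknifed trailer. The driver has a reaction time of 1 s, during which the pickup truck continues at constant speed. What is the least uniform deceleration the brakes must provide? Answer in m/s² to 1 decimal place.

Required deceleration ≈ 7.7 m/s²

115 km/h ÷ 3.6 = 31.9444 m/s.
Distance covered during reaction = 31.9444 × 1 = 31.944 m.
Distance available for braking: 98 − 31.944 = 66.056 m.
v² = 2a·d ⇒ a = v²/(2d) = 31.9444² / (2 × 66.056) = 1020.445 / 132.112 = 7.7241 m/s².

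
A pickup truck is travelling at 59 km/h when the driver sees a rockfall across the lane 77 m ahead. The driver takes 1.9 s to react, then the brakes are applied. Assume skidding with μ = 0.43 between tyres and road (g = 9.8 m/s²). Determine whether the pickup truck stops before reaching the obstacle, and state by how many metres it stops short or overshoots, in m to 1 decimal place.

59 km/h ÷ 3.6 = 16.3889 m/s.
a = μg = 0.43 × 9.8 = 4.214 m/s².
Reaction distance = 16.3889 × 1.9 = 31.139 m.
Braking distance = v²/(2a) = 268.596 / 8.428 = 31.869 m.
Total stopping distance = 31.139 + 31.869 = 63.008 m, vs 77 m available — it stops with 77 − 63.008 = 13.992 m to spare.

Yes — it stops 14.0 m short of the obstacle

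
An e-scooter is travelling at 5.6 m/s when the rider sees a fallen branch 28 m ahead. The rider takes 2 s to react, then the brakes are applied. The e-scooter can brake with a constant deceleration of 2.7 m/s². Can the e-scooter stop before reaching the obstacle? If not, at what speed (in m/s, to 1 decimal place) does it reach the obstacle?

Yes — it stops about 11.0 m short of the obstacle, so it never reaches it

Reaction distance = 5.6000 × 2 = 11.200 m.
Braking distance = v²/(2a) = 31.360 / 5.400 = 5.807 m.
Total stopping distance = 11.200 + 5.807 = 17.007 m, vs 28 m available — it stops with 28 − 17.007 = 10.993 m to spare.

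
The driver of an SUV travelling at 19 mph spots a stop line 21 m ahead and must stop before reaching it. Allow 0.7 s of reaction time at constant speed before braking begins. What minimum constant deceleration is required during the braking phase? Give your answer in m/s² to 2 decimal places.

19 mph × 0.44704 = 8.4938 m/s.
Distance covered during reaction = 8.4938 × 0.7 = 5.946 m.
Distance available for braking: 21 − 5.946 = 15.054 m.
v² = 2a·d ⇒ a = v²/(2d) = 8.4938² / (2 × 15.054) = 72.145 / 30.108 = 2.3962 m/s².

Required deceleration ≈ 2.40 m/s²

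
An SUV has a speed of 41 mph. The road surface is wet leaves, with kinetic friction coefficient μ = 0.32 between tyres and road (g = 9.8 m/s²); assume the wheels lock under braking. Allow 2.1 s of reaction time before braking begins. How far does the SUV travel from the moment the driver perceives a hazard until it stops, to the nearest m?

Total stopping distance ≈ 92 m

41 mph × 0.44704 = 18.3286 m/s.
a = μg = 0.32 × 9.8 = 3.136 m/s².
Reaction distance = v·t_r = 18.3286 × 2.1 = 38.490 m.
Braking distance = v²/(2a) = 18.3286² / (2 × 3.136) = 335.938 / 6.272 = 53.562 m.
Total = 38.490 + 53.562 = 92.052 m.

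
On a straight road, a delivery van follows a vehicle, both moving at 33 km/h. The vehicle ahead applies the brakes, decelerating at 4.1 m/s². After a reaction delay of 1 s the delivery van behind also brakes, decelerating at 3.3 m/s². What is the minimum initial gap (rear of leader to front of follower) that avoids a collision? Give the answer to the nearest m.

33 km/h ÷ 3.6 = 9.1667 m/s.
Leader travels v²/(2a_L) = 84.028 / 8.200 = 10.247 m before stopping.
Follower covers v·t_r = 9.1667 × 1 = 9.167 m while reacting, then v²/(2a_F) = 84.028 / 6.600 = 12.732 m while braking, for a total of 9.167 + 12.732 = 21.899 m.
Since a_F ≤ a_L and the follower starts braking later, the follower is never slower than the leader, so the closest approach is when both have stopped.
Minimum gap = 21.899 − 10.247 = 11.652 m.

Minimum gap ≈ 12 m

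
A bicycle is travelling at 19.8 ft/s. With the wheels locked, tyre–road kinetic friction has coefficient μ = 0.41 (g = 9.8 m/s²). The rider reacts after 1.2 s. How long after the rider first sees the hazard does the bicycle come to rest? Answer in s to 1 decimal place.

Total time ≈ 2.7 s

19.8 ft/s × 0.3048 = 6.0350 m/s.
a = μg = 0.41 × 9.8 = 4.018 m/s².
Braking time = v/a = 6.0350 / 4.018 = 1.502 s.
Total = 1.2 + 1.502 = 2.702 s.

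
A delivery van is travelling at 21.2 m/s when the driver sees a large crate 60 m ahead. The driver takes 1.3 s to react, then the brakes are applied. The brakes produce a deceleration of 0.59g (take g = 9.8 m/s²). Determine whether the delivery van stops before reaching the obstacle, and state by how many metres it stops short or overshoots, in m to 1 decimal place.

No — it overshoots by 6.4 m

a = 0.59 × 9.8 = 5.782 m/s².
Reaction distance = 21.2000 × 1.3 = 27.560 m.
Braking distance = v²/(2a) = 449.440 / 11.564 = 38.865 m.
Total stopping distance = 27.560 + 38.865 = 66.425 m, vs 60 m available — it cannot stop in time and overshoots by 66.425 − 60 = 6.425 m.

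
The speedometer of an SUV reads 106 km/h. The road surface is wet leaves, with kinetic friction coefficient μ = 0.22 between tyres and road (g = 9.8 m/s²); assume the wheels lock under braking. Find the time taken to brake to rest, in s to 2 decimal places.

Braking time ≈ 13.66 s

106 km/h ÷ 3.6 = 29.4444 m/s.
a = μg = 0.22 × 9.8 = 2.156 m/s².
Braking time = v/a = 29.4444 / 2.156 = 13.657 s.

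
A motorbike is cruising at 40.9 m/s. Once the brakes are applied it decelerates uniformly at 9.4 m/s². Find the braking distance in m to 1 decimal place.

Braking distance ≈ 89.0 m

Braking distance = v²/(2a) = 40.9000² / (2 × 9.400) = 1672.810 / 18.800 = 88.979 m.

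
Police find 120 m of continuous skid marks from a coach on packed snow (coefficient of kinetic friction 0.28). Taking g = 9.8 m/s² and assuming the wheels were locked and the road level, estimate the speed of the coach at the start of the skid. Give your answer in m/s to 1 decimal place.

Initial speed ≈ 25.7 m/s

Deceleration a = μg = 0.28 × 9.8 = 2.744 m/s².
v = √(2a·d) = √(2 × 2.744 × 120) = √658.560 = 25.6624 m/s.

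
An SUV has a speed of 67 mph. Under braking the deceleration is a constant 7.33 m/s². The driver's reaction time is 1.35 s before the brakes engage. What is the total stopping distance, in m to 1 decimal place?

Total stopping distance ≈ 101.6 m

67 mph × 0.44704 = 29.9517 m/s.
Reaction distance = v·t_r = 29.9517 × 1.35 = 40.435 m.
Braking distance = v²/(2a) = 29.9517² / (2 × 7.330) = 897.104 / 14.660 = 61.194 m.
Total = 40.435 + 61.194 = 101.629 m.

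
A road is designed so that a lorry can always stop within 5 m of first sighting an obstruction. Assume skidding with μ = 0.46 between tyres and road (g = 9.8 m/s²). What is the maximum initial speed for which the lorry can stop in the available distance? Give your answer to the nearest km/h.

a = μg = 0.46 × 9.8 = 4.508 m/s².
v²/(2a) = d ⇒ v = √(2 × 4.508 × 5) = √45.08 = 6.7142 m/s.
6.7142 m/s × 3.6 = 24.171 km/h.

Maximum speed ≈ 24 km/h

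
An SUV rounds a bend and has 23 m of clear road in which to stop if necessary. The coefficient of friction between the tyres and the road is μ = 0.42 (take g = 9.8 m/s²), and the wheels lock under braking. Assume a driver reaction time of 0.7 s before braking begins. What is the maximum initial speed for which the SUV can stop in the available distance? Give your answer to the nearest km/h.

Maximum speed ≈ 40 km/h

a = μg = 0.42 × 9.8 = 4.116 m/s².
Stopping distance: v·t_r + v²/(2a) = 23 with t_r = 0.7 s and a = 4.116 m/s².
So v² + 5.762 v − 189.34 = 0.
Positive root: v = −a·t_r + √((a·t_r)² + 2a·d) = −2.881 + √(8.300 + 189.34) = 11.1774 m/s.
11.1774 m/s × 3.6 = 40.239 km/h.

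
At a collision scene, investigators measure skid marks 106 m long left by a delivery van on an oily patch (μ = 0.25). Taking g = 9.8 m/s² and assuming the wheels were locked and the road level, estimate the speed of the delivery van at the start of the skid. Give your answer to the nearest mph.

Deceleration a = μg = 0.25 × 9.8 = 2.450 m/s².
v = √(2a·d) = √(2 × 2.450 × 106) = √519.400 = 22.7903 m/s.
= 22.7903 ÷ 0.44704 = 50.980 mph.

Initial speed ≈ 51 mph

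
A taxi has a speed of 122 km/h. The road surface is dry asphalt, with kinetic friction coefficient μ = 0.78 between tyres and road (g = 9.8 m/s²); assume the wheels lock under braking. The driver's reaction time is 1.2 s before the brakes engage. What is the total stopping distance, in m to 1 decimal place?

Total stopping distance ≈ 115.8 m

122 km/h ÷ 3.6 = 33.8889 m/s.
a = μg = 0.78 × 9.8 = 7.644 m/s².
Reaction distance = v·t_r = 33.8889 × 1.2 = 40.667 m.
Braking distance = v²/(2a) = 33.8889² / (2 × 7.644) = 1148.458 / 15.288 = 75.122 m.
Total = 40.667 + 75.122 = 115.789 m.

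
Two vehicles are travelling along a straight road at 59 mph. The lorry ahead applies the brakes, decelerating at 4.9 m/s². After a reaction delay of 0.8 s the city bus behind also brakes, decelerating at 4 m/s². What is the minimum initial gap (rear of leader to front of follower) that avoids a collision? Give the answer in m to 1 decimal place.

Minimum gap ≈ 37.1 m

59 mph × 0.44704 = 26.3754 m/s.
Leader travels v²/(2a_L) = 695.662 / 9.800 = 70.986 m before stopping.
Follower covers v·t_r = 26.3754 × 0.8 = 21.100 m while reacting, then v²/(2a_F) = 695.662 / 8.000 = 86.958 m while braking, for a total of 21.100 + 86.958 = 108.058 m.
Since a_F ≤ a_L and the follower starts braking later, the follower is never slower than the leader, so the closest approach is when both have stopped.
Minimum gap = 108.058 − 70.986 = 37.072 m.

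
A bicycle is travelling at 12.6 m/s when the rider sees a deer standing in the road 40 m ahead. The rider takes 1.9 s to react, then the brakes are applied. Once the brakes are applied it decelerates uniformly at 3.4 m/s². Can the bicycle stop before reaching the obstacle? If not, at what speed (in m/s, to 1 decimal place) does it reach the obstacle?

Reaction distance = 12.6000 × 1.9 = 23.940 m.
Braking distance needed to stop: v²/(2a) = 158.760 / 6.800 = 23.347 m, so total needed = 23.940 + 23.347 = 47.287 m > 40 m — it cannot stop.
Distance remaining when braking begins: 40 − 23.940 = 16.060 m.
v² = v₀² − 2a·d = 158.760 − 2 × 3.400 × 16.060 = 49.552 m²/s².
v = √49.552 = 7.039 m/s.

No — it strikes the obstacle at 7.0 m/s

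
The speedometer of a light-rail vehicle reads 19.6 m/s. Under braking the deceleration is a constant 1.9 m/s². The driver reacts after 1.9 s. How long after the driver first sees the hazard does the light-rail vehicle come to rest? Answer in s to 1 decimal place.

Braking time = v/a = 19.6000 / 1.900 = 10.316 s.
Total = 1.9 + 10.316 = 12.216 s.

Total time ≈ 12.2 s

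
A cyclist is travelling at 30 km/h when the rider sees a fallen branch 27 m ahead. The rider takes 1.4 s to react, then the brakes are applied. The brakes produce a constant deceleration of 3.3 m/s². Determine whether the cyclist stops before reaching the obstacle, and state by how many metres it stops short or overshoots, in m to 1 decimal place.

30 km/h ÷ 3.6 = 8.3333 m/s.
Reaction distance = 8.3333 × 1.4 = 11.667 m.
Braking distance = v²/(2a) = 69.444 / 6.600 = 10.522 m.
Total stopping distance = 11.667 + 10.522 = 22.189 m, vs 27 m available — it stops with 27 − 22.189 = 4.811 m to spare.

Yes — it stops 4.8 m short of the obstacle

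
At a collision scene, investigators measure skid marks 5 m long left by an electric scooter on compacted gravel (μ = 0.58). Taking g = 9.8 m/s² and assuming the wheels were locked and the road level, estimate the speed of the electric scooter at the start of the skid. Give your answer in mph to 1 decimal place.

Initial speed ≈ 16.9 mph

Deceleration a = μg = 0.58 × 9.8 = 5.684 m/s².
v = √(2a·d) = √(2 × 5.684 × 5) = √56.840 = 7.5392 m/s.
= 7.5392 ÷ 0.44704 = 16.865 mph.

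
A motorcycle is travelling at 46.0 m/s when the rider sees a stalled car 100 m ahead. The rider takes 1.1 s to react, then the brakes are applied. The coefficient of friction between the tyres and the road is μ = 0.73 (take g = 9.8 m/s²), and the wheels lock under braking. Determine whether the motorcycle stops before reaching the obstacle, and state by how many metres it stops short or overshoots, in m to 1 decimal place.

No — it overshoots by 98.5 m

a = μg = 0.73 × 9.8 = 7.154 m/s².
Reaction distance = 46.0000 × 1.1 = 50.600 m.
Braking distance = v²/(2a) = 2116.000 / 14.308 = 147.889 m.
Total stopping distance = 50.600 + 147.889 = 198.489 m, vs 100 m available — it cannot stop in time and overshoots by 198.489 − 100 = 98.489 m.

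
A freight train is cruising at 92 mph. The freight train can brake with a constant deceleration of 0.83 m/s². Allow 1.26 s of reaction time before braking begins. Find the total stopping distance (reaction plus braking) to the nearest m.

92 mph × 0.44704 = 41.1277 m/s.
Reaction distance = v·t_r = 41.1277 × 1.26 = 51.821 m.
Braking distance = v²/(2a) = 41.1277² / (2 × 0.830) = 1691.488 / 1.660 = 1018.969 m.
Total = 51.821 + 1018.969 = 1070.790 m.

Total stopping distance ≈ 1071 m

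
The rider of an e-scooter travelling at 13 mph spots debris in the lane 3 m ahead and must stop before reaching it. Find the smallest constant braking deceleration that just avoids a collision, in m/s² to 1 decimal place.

13 mph × 0.44704 = 5.8115 m/s.
v² = 2a·d ⇒ a = v²/(2d) = 5.8115² / (2 × 3.000) = 33.774 / 6.000 = 5.6290 m/s².

Required deceleration ≈ 5.6 m/s²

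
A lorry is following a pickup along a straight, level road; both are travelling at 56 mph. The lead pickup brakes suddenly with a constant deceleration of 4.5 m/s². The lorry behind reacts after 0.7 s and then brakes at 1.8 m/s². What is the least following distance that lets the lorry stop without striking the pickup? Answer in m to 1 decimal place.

56 mph × 0.44704 = 25.0342 m/s.
Leader travels v²/(2a_L) = 626.711 / 9.000 = 69.635 m before stopping.
Follower covers v·t_r = 25.0342 × 0.7 = 17.524 m while reacting, then v²/(2a_F) = 626.711 / 3.600 = 174.086 m while braking, for a total of 17.524 + 174.086 = 191.610 m.
Since a_F ≤ a_L and the follower starts braking later, the follower is never slower than the leader, so the closest approach is when both have stopped.
Minimum gap = 191.610 − 69.635 = 121.975 m.

Minimum gap ≈ 122.0 m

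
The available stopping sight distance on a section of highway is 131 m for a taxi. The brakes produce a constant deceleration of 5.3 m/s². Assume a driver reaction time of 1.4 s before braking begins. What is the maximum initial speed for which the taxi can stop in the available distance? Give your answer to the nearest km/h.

Stopping distance: v·t_r + v²/(2a) = 131 with t_r = 1.4 s and a = 5.300 m/s².
So v² + 14.840 v − 1388.60 = 0.
Positive root: v = −a·t_r + √((a·t_r)² + 2a·d) = −7.420 + √(55.056 + 1388.60) = 30.5755 m/s.
30.5755 m/s × 3.6 = 110.072 km/h.

Maximum speed ≈ 110 km/h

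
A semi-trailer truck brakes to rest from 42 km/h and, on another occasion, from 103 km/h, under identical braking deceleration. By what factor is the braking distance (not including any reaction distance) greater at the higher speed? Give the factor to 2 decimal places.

Factor ≈ 6.01

Braking distance d = v²/(2a), so with a fixed, d ∝ v².
Factor = (103/42)² = 2.4524² = 6.0143.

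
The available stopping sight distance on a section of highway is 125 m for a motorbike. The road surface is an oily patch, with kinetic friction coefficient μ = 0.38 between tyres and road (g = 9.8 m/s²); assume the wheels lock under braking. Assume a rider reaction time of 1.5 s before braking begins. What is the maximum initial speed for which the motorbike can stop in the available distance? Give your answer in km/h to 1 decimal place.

Maximum speed ≈ 91.6 km/h

a = μg = 0.38 × 9.8 = 3.724 m/s².
Stopping distance: v·t_r + v²/(2a) = 125 with t_r = 1.5 s and a = 3.724 m/s².
So v² + 11.172 v − 931.00 = 0.
Positive root: v = −a·t_r + √((a·t_r)² + 2a·d) = −5.586 + √(31.203 + 931.00) = 25.4334 m/s.
25.4334 m/s × 3.6 = 91.560 km/h.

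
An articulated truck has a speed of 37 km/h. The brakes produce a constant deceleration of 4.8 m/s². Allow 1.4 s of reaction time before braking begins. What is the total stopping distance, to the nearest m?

37 km/h ÷ 3.6 = 10.2778 m/s.
Reaction distance = v·t_r = 10.2778 × 1.4 = 14.389 m.
Braking distance = v²/(2a) = 10.2778² / (2 × 4.800) = 105.633 / 9.600 = 11.003 m.
Total = 14.389 + 11.003 = 25.392 m.

Total stopping distance ≈ 25 m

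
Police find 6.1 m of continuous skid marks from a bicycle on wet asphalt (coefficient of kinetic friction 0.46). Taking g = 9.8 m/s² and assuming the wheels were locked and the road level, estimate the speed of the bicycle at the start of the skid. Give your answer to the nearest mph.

Initial speed ≈ 17 mph

Deceleration a = μg = 0.46 × 9.8 = 4.508 m/s².
v = √(2a·d) = √(2 × 4.508 × 6.1) = √54.998 = 7.4161 m/s.
= 7.4161 ÷ 0.44704 = 16.589 mph.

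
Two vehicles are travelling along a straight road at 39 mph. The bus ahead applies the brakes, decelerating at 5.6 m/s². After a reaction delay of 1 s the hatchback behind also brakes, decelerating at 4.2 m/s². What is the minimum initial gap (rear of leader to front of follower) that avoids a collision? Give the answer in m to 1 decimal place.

Minimum gap ≈ 26.5 m

39 mph × 0.44704 = 17.4346 m/s.
Leader travels v²/(2a_L) = 303.965 / 11.200 = 27.140 m before stopping.
Follower covers v·t_r = 17.4346 × 1 = 17.435 m while reacting, then v²/(2a_F) = 303.965 / 8.400 = 36.186 m while braking, for a total of 17.435 + 36.186 = 53.621 m.
Since a_F ≤ a_L and the follower starts braking later, the follower is never slower than the leader, so the closest approach is when both have stopped.
Minimum gap = 53.621 − 27.140 = 26.481 m.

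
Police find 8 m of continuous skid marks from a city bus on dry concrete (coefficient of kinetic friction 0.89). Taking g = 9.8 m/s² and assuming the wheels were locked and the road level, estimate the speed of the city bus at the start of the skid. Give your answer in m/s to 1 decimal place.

Initial speed ≈ 11.8 m/s

Deceleration a = μg = 0.89 × 9.8 = 8.722 m/s².
v = √(2a·d) = √(2 × 8.722 × 8) = √139.552 = 11.8132 m/s.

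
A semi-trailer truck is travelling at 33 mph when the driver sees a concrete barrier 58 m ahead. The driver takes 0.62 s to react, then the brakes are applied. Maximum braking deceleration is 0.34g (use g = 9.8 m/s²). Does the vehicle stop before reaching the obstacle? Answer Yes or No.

Yes

33 mph × 0.44704 = 14.7523 m/s.
a = 0.34 × 9.8 = 3.332 m/s².
Reaction distance = 14.7523 × 0.62 = 9.146 m.
Braking distance = v²/(2a) = 217.630 / 6.664 = 32.658 m.
Total stopping distance = 9.146 + 32.658 = 41.804 m, vs 58 m available — it stops with 58 − 41.804 = 16.196 m to spare.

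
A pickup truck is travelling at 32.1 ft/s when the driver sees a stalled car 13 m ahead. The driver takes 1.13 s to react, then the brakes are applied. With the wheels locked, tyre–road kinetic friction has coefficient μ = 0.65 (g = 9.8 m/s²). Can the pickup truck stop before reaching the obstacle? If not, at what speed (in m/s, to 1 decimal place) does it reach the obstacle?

32.1 ft/s × 0.3048 = 9.7841 m/s.
a = μg = 0.65 × 9.8 = 6.370 m/s².
Reaction distance = 9.7841 × 1.13 = 11.056 m.
Braking distance needed to stop: v²/(2a) = 95.729 / 12.740 = 7.514 m, so total needed = 11.056 + 7.514 = 18.570 m > 13 m — it cannot stop.
Distance remaining when braking begins: 13 − 11.056 = 1.944 m.
v² = v₀² − 2a·d = 95.729 − 2 × 6.370 × 1.944 = 70.962 m²/s².
v = √70.962 = 8.424 m/s.

No — it strikes the obstacle at 8.4 m/s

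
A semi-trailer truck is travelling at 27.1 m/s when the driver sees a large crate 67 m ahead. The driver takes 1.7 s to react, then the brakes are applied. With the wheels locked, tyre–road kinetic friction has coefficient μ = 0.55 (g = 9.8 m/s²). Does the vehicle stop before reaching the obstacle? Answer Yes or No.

No

a = μg = 0.55 × 9.8 = 5.390 m/s².
Reaction distance = 27.1000 × 1.7 = 46.070 m.
Braking distance = v²/(2a) = 734.410 / 10.780 = 68.127 m.
Total stopping distance = 46.070 + 68.127 = 114.197 m, vs 67 m available — it cannot stop in time and overshoots by 114.197 − 67 = 47.197 m.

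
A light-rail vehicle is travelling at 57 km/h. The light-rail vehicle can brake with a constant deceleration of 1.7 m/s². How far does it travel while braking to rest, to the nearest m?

Braking distance ≈ 74 m

57 km/h ÷ 3.6 = 15.8333 m/s.
Braking distance = v²/(2a) = 15.8333² / (2 × 1.700) = 250.693 / 3.400 = 73.733 m.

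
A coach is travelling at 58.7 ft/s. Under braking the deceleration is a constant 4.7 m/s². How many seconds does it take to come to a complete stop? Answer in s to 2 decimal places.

58.7 ft/s × 0.3048 = 17.8918 m/s.
Braking time = v/a = 17.8918 / 4.700 = 3.807 s.

Braking time ≈ 3.81 s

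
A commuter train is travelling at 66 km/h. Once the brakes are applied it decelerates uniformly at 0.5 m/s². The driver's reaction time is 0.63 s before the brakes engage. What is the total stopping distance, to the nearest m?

66 km/h ÷ 3.6 = 18.3333 m/s.
Reaction distance = v·t_r = 18.3333 × 0.63 = 11.550 m.
Braking distance = v²/(2a) = 18.3333² / (2 × 0.500) = 336.110 / 1.000 = 336.110 m.
Total = 11.550 + 336.110 = 347.660 m.

Total stopping distance ≈ 348 m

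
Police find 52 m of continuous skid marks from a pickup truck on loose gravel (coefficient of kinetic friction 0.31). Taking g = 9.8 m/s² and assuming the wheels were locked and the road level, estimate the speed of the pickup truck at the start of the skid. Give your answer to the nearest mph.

Deceleration a = μg = 0.31 × 9.8 = 3.038 m/s².
v = √(2a·d) = √(2 × 3.038 × 52) = √315.952 = 17.7750 m/s.
= 17.7750 ÷ 0.44704 = 39.762 mph.

Initial speed ≈ 40 mph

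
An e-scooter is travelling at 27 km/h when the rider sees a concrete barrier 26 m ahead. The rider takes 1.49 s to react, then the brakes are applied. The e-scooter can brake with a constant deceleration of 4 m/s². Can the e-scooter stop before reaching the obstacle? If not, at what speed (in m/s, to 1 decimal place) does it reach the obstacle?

Yes — it stops about 7.8 m short of the obstacle, so it never reaches it

27 km/h ÷ 3.6 = 7.5000 m/s.
Reaction distance = 7.5000 × 1.49 = 11.175 m.
Braking distance = v²/(2a) = 56.250 / 8.000 = 7.031 m.
Total stopping distance = 11.175 + 7.031 = 18.206 m, vs 26 m available — it stops with 26 − 18.206 = 7.794 m to spare.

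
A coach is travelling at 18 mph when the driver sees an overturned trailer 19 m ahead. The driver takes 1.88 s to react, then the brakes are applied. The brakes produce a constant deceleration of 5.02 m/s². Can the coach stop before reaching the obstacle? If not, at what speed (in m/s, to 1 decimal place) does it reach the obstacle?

No — it strikes the obstacle at 5.1 m/s

18 mph × 0.44704 = 8.0467 m/s.
Reaction distance = 8.0467 × 1.88 = 15.128 m.
Braking distance needed to stop: v²/(2a) = 64.749 / 10.040 = 6.449 m, so total needed = 15.128 + 6.449 = 21.577 m > 19 m — it cannot stop.
Distance remaining when braking begins: 19 − 15.128 = 3.872 m.
v² = v₀² − 2a·d = 64.749 − 2 × 5.020 × 3.872 = 25.874 m²/s².
v = √25.874 = 5.087 m/s.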